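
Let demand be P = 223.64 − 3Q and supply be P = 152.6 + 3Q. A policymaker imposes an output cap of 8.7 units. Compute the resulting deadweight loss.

29.58

Competitive equilibrium: 223.64 − 3Q = 152.6 + 3Q → Q* = 11.84, P* = 188.12.
At Q = 8.7: demand price = 223.64 − 3·8.7 = 197.54; supply price = 152.6 + 3·8.7 = 178.7.
ΔQ = 11.84 − 8.7 = 3.14; wedge = 197.54 − 178.7 = 18.84.
Deadweight loss = ½ × 3.14 × 18.84 = 29.58.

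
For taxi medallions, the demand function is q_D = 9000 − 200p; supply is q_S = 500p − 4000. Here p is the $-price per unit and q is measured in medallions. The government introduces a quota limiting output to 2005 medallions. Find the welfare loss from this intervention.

$37670.80

In inverse form: demand p = 45 − 0.005q, supply p = 8 + 0.002q.
Competitive equilibrium: 45 − 0.005q = 8 + 0.002q → q* = 5285.7143, p* = 18.5714.
At q = 2005: demand price = 45 − 0.005·2005 = 34.975; supply price = 8 + 0.002·2005 = 12.01.
Δq = 5285.7143 − 2005 = 3280.7143; wedge = 34.975 − 12.01 = 22.965.
Welfare loss = ½ × 3280.7143 × 22.965 = $37670.80.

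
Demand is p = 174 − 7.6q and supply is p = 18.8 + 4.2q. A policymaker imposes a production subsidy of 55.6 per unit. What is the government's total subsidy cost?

Competitive equilibrium: 174 − 7.6q = 18.8 + 4.2q → q* = 13.1525, p* = 74.0407.
The subsidy lowers effective supply by 55.6: p = 4.2q − 36.8.
New quantity: 174 − 7.6q = 4.2q − 36.8 → q' = 17.8644.
Total subsidy cost = 55.6 × 17.8644 = 993.26.

993.26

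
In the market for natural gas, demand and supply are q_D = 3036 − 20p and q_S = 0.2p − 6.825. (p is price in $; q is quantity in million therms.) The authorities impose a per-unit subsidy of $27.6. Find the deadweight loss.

In inverse form: demand p = 151.8 − 0.05q, supply p = 34.125 + 5q.
Competitive equilibrium: 151.8 − 0.05q = 34.125 + 5q → q* = 23.302, p* = 150.6349.
The subsidy lowers effective supply by 27.6: p = 6.525 + 5q.
New quantity: 151.8 − 0.05q = 6.525 + 5q → q' = 28.7673.
Overproduction Δq = 28.7673 − 23.302 = 5.4653; wedge = subsidy = 27.6.
The triangle = ½ × 5.4653 × 27.6 = $75.42 million.

$75.42 million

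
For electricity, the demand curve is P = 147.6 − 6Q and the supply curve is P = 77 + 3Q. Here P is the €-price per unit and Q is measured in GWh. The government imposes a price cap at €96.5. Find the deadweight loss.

Competitive equilibrium: 147.6 − 6Q = 77 + 3Q → Q* = 7.8444, P* = 100.5333.
At the ceiling P = 96.5, quantity supplied = (96.5 − 77)/3 = 6.5.
Willingness to pay at Q' = 6.5: 147.6 − 6·6.5 = 108.6.
ΔQ = 7.8444 − 6.5 = 1.3444; wedge = 108.6 − 96.5 = 12.1.
The triangle = ½ × 1.3444 × 12.1 = €8.13.

€8.13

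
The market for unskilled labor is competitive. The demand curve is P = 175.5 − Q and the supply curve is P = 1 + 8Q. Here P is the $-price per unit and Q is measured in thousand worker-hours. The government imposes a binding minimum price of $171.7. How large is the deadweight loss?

Competitive equilibrium: 175.5 − Q = 1 + 8Q → Q* = 19.3889, P* = 156.1111.
At the floor P = 171.7, quantity demanded = (175.5 − 171.7)/1 = 3.8.
Sellers' marginal cost at Q' = 3.8: 1 + 8·3.8 = 31.4.
ΔQ = 19.3889 − 3.8 = 15.5889; wedge = 171.7 − 31.4 = 140.3.
The triangle = ½ × 15.5889 × 140.3 = $1093.56 thousand.

$1093.56 thousand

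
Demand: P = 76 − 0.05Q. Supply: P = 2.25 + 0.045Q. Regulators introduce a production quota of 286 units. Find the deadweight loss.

11419.45

Competitive equilibrium: 76 − 0.05Q = 2.25 + 0.045Q → Q* = 776.3158, P* = 37.1842.
At Q = 286: demand price = 76 − 0.05·286 = 61.7; supply price = 2.25 + 0.045·286 = 15.12.
ΔQ = 776.3158 − 286 = 490.3158; wedge = 61.7 − 15.12 = 46.58.
DWL = ½ × 490.3158 × 46.58 = 11419.45.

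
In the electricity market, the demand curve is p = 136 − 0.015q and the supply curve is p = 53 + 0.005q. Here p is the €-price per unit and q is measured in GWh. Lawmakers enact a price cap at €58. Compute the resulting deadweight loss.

€99225

Competitive equilibrium: 136 − 0.015q = 53 + 0.005q → q* = 4150, p* = 73.75.
At the ceiling p = 58, quantity supplied = (58 − 53)/0.005 = 1000.
Willingness to pay at q' = 1000: 136 − 0.015·1000 = 121.
Δq = 4150 − 1000 = 3150; wedge = 121 − 58 = 63.
Deadweight loss = ½ × 3150 × 63 = €99225.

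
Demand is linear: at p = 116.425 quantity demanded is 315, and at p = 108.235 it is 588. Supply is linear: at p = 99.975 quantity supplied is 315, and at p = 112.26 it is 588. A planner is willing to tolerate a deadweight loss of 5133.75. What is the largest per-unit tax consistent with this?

Demand slope = (108.235 − 116.425)/(588 − 315) = −0.03, so p = 125.875 − 0.03q.
Supply slope = (112.26 − 99.975)/(588 − 315) = 0.045, so p = 85.8 + 0.045q.
Competitive equilibrium: 125.875 − 0.03q = 85.8 + 0.045q → q* = 534.3333, p* = 109.845.
A tax t gives Δq = t/0.075 and wedge t, so DWL = t²/0.15.
t²/0.15 = 5133.75 → t² = 770.0625 → t = 27.75.

27.75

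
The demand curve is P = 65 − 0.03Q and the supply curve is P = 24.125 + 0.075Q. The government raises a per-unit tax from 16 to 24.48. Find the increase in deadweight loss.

1634.62

Competitive equilibrium: 65 − 0.03Q = 24.125 + 0.075Q → Q* = 389.2857, P* = 53.3214.
For a per-unit tax t: ΔQ = t/0.105, so DWL = ½·t·(t/0.105) = t²/0.21.
At t = 16: DWL = 1219.048. At t = 24.48: DWL = 2853.669.
Increase = 2853.669 − 1219.048 = 1634.62.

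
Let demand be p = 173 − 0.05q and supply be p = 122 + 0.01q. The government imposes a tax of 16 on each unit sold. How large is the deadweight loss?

2133.33

Competitive equilibrium: 173 − 0.05q = 122 + 0.01q → q* = 850, p* = 130.5.
With the tax, the buyer price exceeds the seller price by 16: (173 − 0.05q) − (122 + 0.01q) = 16 → q' = 583.3333.
Δq = 850 − 583.3333 = 266.6667; the wedge equals the tax, 16.
DWL = ½ × 266.6667 × 16 = 2133.33.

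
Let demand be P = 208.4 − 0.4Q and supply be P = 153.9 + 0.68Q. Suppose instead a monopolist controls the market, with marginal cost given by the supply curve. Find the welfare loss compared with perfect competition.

100.45

Competitive equilibrium: 208.4 − 0.4Q = 153.9 + 0.68Q → Q* = 50.463, P* = 188.2148.
Marginal revenue: MR = 208.4 − 0.8Q. Set MR = MC: 208.4 − 0.8Q = 153.9 + 0.68Q → Q_m = 36.8243.
Price P_m = 208.4 − 0.4·36.8243 = 193.6703; MC(Q_m) = 153.9 + 0.68·36.8243 = 178.9405.
Competitive Q* = 50.463, so ΔQ = 13.6387; wedge = 193.6703 − 178.9405 = 14.7298.
Deadweight loss = ½ × 13.6387 × 14.7298 = 100.45.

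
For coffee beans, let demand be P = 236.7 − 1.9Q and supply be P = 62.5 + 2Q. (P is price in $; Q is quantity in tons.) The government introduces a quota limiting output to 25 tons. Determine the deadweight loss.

Competitive equilibrium: 236.7 − 1.9Q = 62.5 + 2Q → Q* = 44.6667, P* = 151.8333.
At Q = 25: demand price = 236.7 − 1.9·25 = 189.2; supply price = 62.5 + 2·25 = 112.5.
ΔQ = 44.6667 − 25 = 19.6667; wedge = 189.2 − 112.5 = 76.7.
Deadweight loss = ½ × 19.6667 × 76.7 = $754.22.

$754.22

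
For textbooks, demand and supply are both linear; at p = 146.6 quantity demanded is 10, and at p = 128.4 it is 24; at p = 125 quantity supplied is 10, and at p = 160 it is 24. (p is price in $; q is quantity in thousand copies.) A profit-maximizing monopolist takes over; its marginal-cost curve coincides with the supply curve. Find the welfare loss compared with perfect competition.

Demand slope = (128.4 − 146.6)/(24 − 10) = −1.3, so p = 159.6 − 1.3q.
Supply slope = (160 − 125)/(24 − 10) = 2.5, so p = 100 + 2.5q.
Competitive equilibrium: 159.6 − 1.3q = 100 + 2.5q → q* = 15.6842, p* = 139.2105.
Marginal revenue: MR = 159.6 − 2.6q. Set MR = MC: 159.6 − 2.6q = 100 + 2.5q → q_m = 11.6863.
Price p_m = 159.6 − 1.3·11.6863 = 144.4078; MC(q_m) = 100 + 2.5·11.6863 = 129.2158.
Competitive q* = 15.6842, so Δq = 3.9979; wedge = 144.4078 − 129.2158 = 15.192.
The triangle = ½ × 3.9979 × 15.192 = $30.37 thousand.

$30.37 thousand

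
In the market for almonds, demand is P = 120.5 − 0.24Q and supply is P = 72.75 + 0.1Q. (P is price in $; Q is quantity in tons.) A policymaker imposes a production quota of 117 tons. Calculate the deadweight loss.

$93.41

Competitive equilibrium: 120.5 − 0.24Q = 72.75 + 0.1Q → Q* = 140.4412, P* = 86.7941.
At Q = 117: demand price = 120.5 − 0.24·117 = 92.42; supply price = 72.75 + 0.1·117 = 84.45.
ΔQ = 140.4412 − 117 = 23.4412; wedge = 92.42 − 84.45 = 7.97.
The triangle = ½ × 23.4412 × 7.97 = $93.41.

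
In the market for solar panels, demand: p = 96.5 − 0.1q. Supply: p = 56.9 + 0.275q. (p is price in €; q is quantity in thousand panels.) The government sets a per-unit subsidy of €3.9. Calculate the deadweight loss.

Competitive equilibrium: 96.5 − 0.1q = 56.9 + 0.275q → q* = 105.6, p* = 85.94.
The subsidy lowers effective supply by 3.9: p = 53 + 0.275q.
New quantity: 96.5 − 0.1q = 53 + 0.275q → q' = 116.
Overproduction Δq = 116 − 105.6 = 10.4; wedge = subsidy = 3.9.
DWL = ½ × 10.4 × 3.9 = €20.28 thousand.

€20.28 thousand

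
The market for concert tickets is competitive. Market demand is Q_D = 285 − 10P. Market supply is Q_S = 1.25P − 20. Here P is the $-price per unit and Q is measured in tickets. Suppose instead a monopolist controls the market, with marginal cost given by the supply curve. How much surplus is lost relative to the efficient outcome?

In inverse form: demand P = 28.5 − 0.1Q, supply P = 16 + 0.8Q.
Competitive equilibrium: 28.5 − 0.1Q = 16 + 0.8Q → Q* = 13.8889, P* = 27.1111.
Marginal revenue: MR = 28.5 − 0.2Q. Set MR = MC: 28.5 − 0.2Q = 16 + 0.8Q → Q_m = 12.5.
Price P_m = 28.5 − 0.1·12.5 = 27.25; MC(Q_m) = 16 + 0.8·12.5 = 26.
Competitive Q* = 13.8889, so ΔQ = 1.3889; wedge = 27.25 − 26 = 1.25.
The triangle = ½ × 1.3889 × 1.25 = $0.87.

$0.87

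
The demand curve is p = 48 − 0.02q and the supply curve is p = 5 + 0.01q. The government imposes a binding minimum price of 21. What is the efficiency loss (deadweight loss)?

Competitive equilibrium: 48 − 0.02q = 5 + 0.01q → q* = 1433.3333, p* = 19.3333.
At the floor p = 21, quantity demanded = (48 − 21)/0.02 = 1350.
Sellers' marginal cost at q' = 1350: 5 + 0.01·1350 = 18.5.
Δq = 1433.3333 − 1350 = 83.3333; wedge = 21 − 18.5 = 2.5.
Deadweight loss = ½ × 83.3333 × 2.5 = 104.17.

104.17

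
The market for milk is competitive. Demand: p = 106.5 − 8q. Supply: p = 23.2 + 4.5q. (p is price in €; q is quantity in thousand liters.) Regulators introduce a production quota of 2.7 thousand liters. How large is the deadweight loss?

Competitive equilibrium: 106.5 − 8q = 23.2 + 4.5q → q* = 6.664, p* = 53.188.
At q = 2.7: demand price = 106.5 − 8·2.7 = 84.9; supply price = 23.2 + 4.5·2.7 = 35.35.
Δq = 6.664 − 2.7 = 3.964; wedge = 84.9 − 35.35 = 49.55.
Welfare loss = ½ × 3.964 × 49.55 = €98.21 thousand.

€98.21 thousand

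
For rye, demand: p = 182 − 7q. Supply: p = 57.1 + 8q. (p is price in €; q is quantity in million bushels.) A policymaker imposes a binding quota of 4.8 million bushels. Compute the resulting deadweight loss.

€93.28 million

Competitive equilibrium: 182 − 7q = 57.1 + 8q → q* = 8.3267, p* = 123.7133.
At q = 4.8: demand price = 182 − 7·4.8 = 148.4; supply price = 57.1 + 8·4.8 = 95.5.
Δq = 8.3267 − 4.8 = 3.5267; wedge = 148.4 − 95.5 = 52.9.
Welfare loss = ½ × 3.5267 × 52.9 = €93.28 million.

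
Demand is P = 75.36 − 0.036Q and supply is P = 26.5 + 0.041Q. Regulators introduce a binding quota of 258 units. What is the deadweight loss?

5458.78

Competitive equilibrium: 75.36 − 0.036Q = 26.5 + 0.041Q → Q* = 634.5455, P* = 52.5164.
At Q = 258: demand price = 75.36 − 0.036·258 = 66.072; supply price = 26.5 + 0.041·258 = 37.078.
ΔQ = 634.5455 − 258 = 376.5455; wedge = 66.072 − 37.078 = 28.994.
Welfare loss = ½ × 376.5455 × 28.994 = 5458.78.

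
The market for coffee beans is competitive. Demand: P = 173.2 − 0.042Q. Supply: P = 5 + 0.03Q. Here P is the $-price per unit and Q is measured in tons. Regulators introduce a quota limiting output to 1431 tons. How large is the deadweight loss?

Competitive equilibrium: 173.2 − 0.042Q = 5 + 0.03Q → Q* = 2336.1111, P* = 75.0833.
At Q = 1431: demand price = 173.2 − 0.042·1431 = 113.098; supply price = 5 + 0.03·1431 = 47.93.
ΔQ = 2336.1111 − 1431 = 905.1111; wedge = 113.098 − 47.93 = 65.168.
Welfare loss = ½ × 905.1111 × 65.168 = $29492.14.

$29492.14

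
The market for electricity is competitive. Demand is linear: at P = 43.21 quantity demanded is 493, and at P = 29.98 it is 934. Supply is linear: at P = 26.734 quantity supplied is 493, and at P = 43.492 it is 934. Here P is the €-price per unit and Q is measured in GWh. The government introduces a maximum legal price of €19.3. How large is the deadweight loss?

Demand slope = (29.98 − 43.21)/(934 − 493) = −0.03, so P = 58 − 0.03Q.
Supply slope = (43.492 − 26.734)/(934 − 493) = 0.038, so P = 8 + 0.038Q.
Competitive equilibrium: 58 − 0.03Q = 8 + 0.038Q → Q* = 735.29412, P* = 35.94118.
At the ceiling P = 19.3, quantity supplied = (19.3 − 8)/0.038 = 297.36842.
Willingness to pay at Q' = 297.36842: 58 − 0.03·297.36842 = 49.07895.
ΔQ = 735.29412 − 297.36842 = 437.9257; wedge = 49.07895 − 19.3 = 29.77895.
The triangle = ½ × 437.9257 × 29.77895 = €6520.48.

€6520.48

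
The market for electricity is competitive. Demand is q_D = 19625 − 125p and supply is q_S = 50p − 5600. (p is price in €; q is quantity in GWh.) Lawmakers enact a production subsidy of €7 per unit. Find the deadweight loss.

In inverse form: demand p = 157 − 0.008q, supply p = 112 + 0.02q.
Competitive equilibrium: 157 − 0.008q = 112 + 0.02q → q* = 1607.1429, p* = 144.1429.
The subsidy lowers effective supply by 7: p = 105 + 0.02q.
New quantity: 157 − 0.008q = 105 + 0.02q → q' = 1857.1429.
Overproduction Δq = 1857.1429 − 1607.1429 = 250; wedge = subsidy = 7.
Welfare loss = ½ × 250 × 7 = €875.

€875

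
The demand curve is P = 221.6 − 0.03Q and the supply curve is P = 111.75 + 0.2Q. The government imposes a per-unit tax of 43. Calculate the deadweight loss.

4019.57

Competitive equilibrium: 221.6 − 0.03Q = 111.75 + 0.2Q → Q* = 477.6087, P* = 207.27174.
With the tax, the buyer price exceeds the seller price by 43: (221.6 − 0.03Q) − (111.75 + 0.2Q) = 43 → Q' = 290.65217.
ΔQ = 477.6087 − 290.65217 = 186.95653; the wedge equals the tax, 43.
Deadweight loss = ½ × 186.95653 × 43 = 4019.57.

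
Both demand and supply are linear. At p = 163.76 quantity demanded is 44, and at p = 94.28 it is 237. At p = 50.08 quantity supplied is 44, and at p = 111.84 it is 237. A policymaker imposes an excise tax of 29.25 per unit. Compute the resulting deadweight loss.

629.09

Demand slope = (94.28 − 163.76)/(237 − 44) = −0.36, so p = 179.6 − 0.36q.
Supply slope = (111.84 − 50.08)/(237 − 44) = 0.32, so p = 36 + 0.32q.
Competitive equilibrium: 179.6 − 0.36q = 36 + 0.32q → q* = 211.1765, p* = 103.5765.
With the tax, the buyer price exceeds the seller price by 29.25: (179.6 − 0.36q) − (36 + 0.32q) = 29.25 → q' = 168.1618.
Δq = 211.1765 − 168.1618 = 43.0147; the wedge equals the tax, 29.25.
The triangle = ½ × 43.0147 × 29.25 = 629.09.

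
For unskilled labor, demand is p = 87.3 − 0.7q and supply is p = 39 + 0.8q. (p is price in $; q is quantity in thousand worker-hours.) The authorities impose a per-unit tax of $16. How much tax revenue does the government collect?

$344.53 thousand

Competitive equilibrium: 87.3 − 0.7q = 39 + 0.8q → q* = 32.2, p* = 64.76.
With the tax, the buyer price exceeds the seller price by 16: (87.3 − 0.7q) − (39 + 0.8q) = 16 → q' = 21.5333.
Tax revenue = 16 × 21.5333 = $344.53 thousand.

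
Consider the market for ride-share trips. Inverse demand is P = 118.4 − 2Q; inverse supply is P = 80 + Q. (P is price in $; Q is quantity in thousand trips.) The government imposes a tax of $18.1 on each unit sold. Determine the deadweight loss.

Competitive equilibrium: 118.4 − 2Q = 80 + Q → Q* = 12.8, P* = 92.8.
With the tax, the buyer price exceeds the seller price by 18.1: (118.4 − 2Q) − (80 + Q) = 18.1 → Q' = 6.7667.
ΔQ = 12.8 − 6.7667 = 6.0333; the wedge equals the tax, 18.1.
Welfare loss = ½ × 6.0333 × 18.1 = $54.60 thousand.

$54.60 thousand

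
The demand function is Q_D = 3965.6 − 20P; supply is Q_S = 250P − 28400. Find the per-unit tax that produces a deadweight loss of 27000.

In inverse form: demand P = 198.28 − 0.05Q, supply P = 113.6 + 0.004Q.
Competitive equilibrium: 198.28 − 0.05Q = 113.6 + 0.004Q → Q* = 1568.1481, P* = 119.8726.
A tax t gives ΔQ = t/0.054 and wedge t, so DWL = t²/0.108.
t²/0.108 = 27000 → t² = 2916 → t = 54.

54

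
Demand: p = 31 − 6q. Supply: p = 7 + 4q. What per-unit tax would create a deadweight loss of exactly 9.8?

Competitive equilibrium: 31 − 6q = 7 + 4q → q* = 2.4, p* = 16.6.
A tax t gives Δq = t/10 and wedge t, so DWL = t²/20.
t²/20 = 9.8 → t² = 196 → t = 14.

14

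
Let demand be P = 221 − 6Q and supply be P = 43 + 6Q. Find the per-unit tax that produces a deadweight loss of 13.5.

Competitive equilibrium: 221 − 6Q = 43 + 6Q → Q* = 14.8333, P* = 132.
A tax t gives ΔQ = t/12 and wedge t, so DWL = t²/24.
t²/24 = 13.5 → t² = 324 → t = 18.

18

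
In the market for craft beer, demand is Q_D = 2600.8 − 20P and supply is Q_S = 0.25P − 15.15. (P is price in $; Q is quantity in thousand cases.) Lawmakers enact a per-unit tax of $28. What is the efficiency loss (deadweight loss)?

$96.79 thousand

In inverse form: demand P = 130.04 − 0.05Q, supply P = 60.6 + 4Q.
Competitive equilibrium: 130.04 − 0.05Q = 60.6 + 4Q → Q* = 17.1457, P* = 129.1827.
With the tax, the buyer price exceeds the seller price by 28: (130.04 − 0.05Q) − (60.6 + 4Q) = 28 → Q' = 10.2321.
ΔQ = 17.1457 − 10.2321 = 6.9136; the wedge equals the tax, 28.
Deadweight loss = ½ × 6.9136 × 28 = $96.79 thousand.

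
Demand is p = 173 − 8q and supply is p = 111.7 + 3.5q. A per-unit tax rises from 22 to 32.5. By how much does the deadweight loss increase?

Competitive equilibrium: 173 − 8q = 111.7 + 3.5q → q* = 5.3304, p* = 130.3565.
For a per-unit tax t: Δq = t/11.5, so DWL = ½·t·(t/11.5) = t²/23.
At t = 22: DWL = 21.043. At t = 32.5: DWL = 45.924.
Increase = 45.924 − 21.043 = 24.88.

24.88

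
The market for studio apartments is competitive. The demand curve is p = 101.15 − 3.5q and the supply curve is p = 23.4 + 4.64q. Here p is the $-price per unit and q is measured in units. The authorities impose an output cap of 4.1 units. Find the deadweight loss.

$120.96

Competitive equilibrium: 101.15 − 3.5q = 23.4 + 4.64q → q* = 9.5516, p* = 67.7194.
At q = 4.1: demand price = 101.15 − 3.5·4.1 = 86.8; supply price = 23.4 + 4.64·4.1 = 42.424.
Δq = 9.5516 − 4.1 = 5.4516; wedge = 86.8 − 42.424 = 44.376.
The triangle = ½ × 5.4516 × 44.376 = $120.96.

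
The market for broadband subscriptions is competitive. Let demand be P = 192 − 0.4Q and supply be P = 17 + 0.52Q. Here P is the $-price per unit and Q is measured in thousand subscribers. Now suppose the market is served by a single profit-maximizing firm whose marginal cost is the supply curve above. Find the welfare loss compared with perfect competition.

Competitive equilibrium: 192 − 0.4Q = 17 + 0.52Q → Q* = 190.2174, P* = 115.913.
Marginal revenue: MR = 192 − 0.8Q. Set MR = MC: 192 − 0.8Q = 17 + 0.52Q → Q_m = 132.5758.
Price P_m = 192 − 0.4·132.5758 = 138.9697; MC(Q_m) = 17 + 0.52·132.5758 = 85.9394.
Competitive Q* = 190.2174, so ΔQ = 57.6416; wedge = 138.9697 − 85.9394 = 53.0303.
DWL = ½ × 57.6416 × 53.0303 = $1528.38 thousand.

$1528.38 thousand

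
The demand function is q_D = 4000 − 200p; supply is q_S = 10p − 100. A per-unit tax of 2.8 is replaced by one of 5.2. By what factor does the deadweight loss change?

In inverse form: demand p = 20 − 0.005q, supply p = 10 + 0.1q.
Competitive equilibrium: 20 − 0.005q = 10 + 0.1q → q* = 95.2381, p* = 19.5238.
For a per-unit tax t: Δq = t/0.105, so DWL = ½·t·(t/0.105) = t²/0.21.
At t = 2.8: DWL = 37.333. At t = 5.2: DWL = 128.762.
Ratio = (5.2/2.8)² = 3.449.

3.449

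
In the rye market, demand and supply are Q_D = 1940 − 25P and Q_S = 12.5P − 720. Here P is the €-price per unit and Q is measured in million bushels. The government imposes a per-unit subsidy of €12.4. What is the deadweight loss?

€640.67 million

In inverse form: demand P = 77.6 − 0.04Q, supply P = 57.6 + 0.08Q.
Competitive equilibrium: 77.6 − 0.04Q = 57.6 + 0.08Q → Q* = 166.6667, P* = 70.9333.
The subsidy lowers effective supply by 12.4: P = 45.2 + 0.08Q.
New quantity: 77.6 − 0.04Q = 45.2 + 0.08Q → Q' = 270.
Overproduction ΔQ = 270 − 166.6667 = 103.3333; wedge = subsidy = 12.4.
The triangle = ½ × 103.3333 × 12.4 = €640.67 million.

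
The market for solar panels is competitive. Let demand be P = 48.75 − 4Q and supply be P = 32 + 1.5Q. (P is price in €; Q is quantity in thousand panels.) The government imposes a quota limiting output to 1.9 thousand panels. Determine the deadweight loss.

€3.61 thousand

Competitive equilibrium: 48.75 − 4Q = 32 + 1.5Q → Q* = 3.0455, P* = 36.5682.
At Q = 1.9: demand price = 48.75 − 4·1.9 = 41.15; supply price = 32 + 1.5·1.9 = 34.85.
ΔQ = 3.0455 − 1.9 = 1.1455; wedge = 41.15 − 34.85 = 6.3.
Deadweight loss = ½ × 1.1455 × 6.3 = €3.61 thousand.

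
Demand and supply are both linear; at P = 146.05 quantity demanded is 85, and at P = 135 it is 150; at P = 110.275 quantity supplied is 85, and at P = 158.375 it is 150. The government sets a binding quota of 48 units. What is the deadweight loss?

Demand slope = (135 − 146.05)/(150 − 85) = −0.17, so P = 160.5 − 0.17Q.
Supply slope = (158.375 − 110.275)/(150 − 85) = 0.74, so P = 47.375 + 0.74Q.
Competitive equilibrium: 160.5 − 0.17Q = 47.375 + 0.74Q → Q* = 124.31319, P* = 139.36676.
At Q = 48: demand price = 160.5 − 0.17·48 = 152.34; supply price = 47.375 + 0.74·48 = 82.895.
ΔQ = 124.31319 − 48 = 76.31319; wedge = 152.34 − 82.895 = 69.445.
Welfare loss = ½ × 76.31319 × 69.445 = 2649.78.

2649.78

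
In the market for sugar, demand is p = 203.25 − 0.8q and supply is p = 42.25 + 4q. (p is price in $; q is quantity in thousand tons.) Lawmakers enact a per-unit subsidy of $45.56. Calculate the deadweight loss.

Competitive equilibrium: 203.25 − 0.8q = 42.25 + 4q → q* = 33.5417, p* = 176.4167.
The subsidy lowers effective supply by 45.56: p = 4q − 3.31.
New quantity: 203.25 − 0.8q = 4q − 3.31 → q' = 43.0333.
Overproduction Δq = 43.0333 − 33.5417 = 9.4916; wedge = subsidy = 45.56.
Welfare loss = ½ × 9.4916 × 45.56 = $216.22 thousand.

$216.22 thousand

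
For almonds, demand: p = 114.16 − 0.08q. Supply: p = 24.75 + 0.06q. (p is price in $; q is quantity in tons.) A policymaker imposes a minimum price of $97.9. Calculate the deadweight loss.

Competitive equilibrium: 114.16 − 0.08q = 24.75 + 0.06q → q* = 638.6429, p* = 63.0686.
At the floor p = 97.9, quantity demanded = (114.16 − 97.9)/0.08 = 203.25.
Sellers' marginal cost at q' = 203.25: 24.75 + 0.06·203.25 = 36.945.
Δq = 638.6429 − 203.25 = 435.3929; wedge = 97.9 − 36.945 = 60.955.
Deadweight loss = ½ × 435.3929 × 60.955 = $13269.69.

$13269.69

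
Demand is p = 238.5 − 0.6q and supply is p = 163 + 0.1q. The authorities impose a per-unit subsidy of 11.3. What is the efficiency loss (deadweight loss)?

91.21

Competitive equilibrium: 238.5 − 0.6q = 163 + 0.1q → q* = 107.8571, p* = 173.7857.
The subsidy lowers effective supply by 11.3: p = 151.7 + 0.1q.
New quantity: 238.5 − 0.6q = 151.7 + 0.1q → q' = 124.
Overproduction Δq = 124 − 107.8571 = 16.1429; wedge = subsidy = 11.3.
The triangle = ½ × 16.1429 × 11.3 = 91.21.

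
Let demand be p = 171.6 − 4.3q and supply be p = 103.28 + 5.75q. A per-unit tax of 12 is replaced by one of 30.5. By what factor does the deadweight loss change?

6.460

Competitive equilibrium: 171.6 − 4.3q = 103.28 + 5.75q → q* = 6.798, p* = 142.3686.
For a per-unit tax t: Δq = t/10.05, so DWL = ½·t·(t/10.05) = t²/20.1.
At t = 12: DWL = 7.164. At t = 30.5: DWL = 46.281.
Ratio = (30.5/12)² = 6.460.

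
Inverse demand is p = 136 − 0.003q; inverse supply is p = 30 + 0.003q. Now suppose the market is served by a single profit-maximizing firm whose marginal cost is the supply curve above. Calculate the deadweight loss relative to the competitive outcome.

Competitive equilibrium: 136 − 0.003q = 30 + 0.003q → q* = 17666.666667, p* = 83.
Marginal revenue: MR = 136 − 0.006q. Set MR = MC: 136 − 0.006q = 30 + 0.003q → q_m = 11777.777778.
Price p_m = 136 − 0.003·11777.777778 = 100.666667; MC(q_m) = 30 + 0.003·11777.777778 = 65.333333.
Competitive q* = 17666.666667, so Δq = 5888.888889; wedge = 100.666667 − 65.333333 = 35.333334.
The triangle = ½ × 5888.888889 × 35.333334 = 104037.04.

104037.04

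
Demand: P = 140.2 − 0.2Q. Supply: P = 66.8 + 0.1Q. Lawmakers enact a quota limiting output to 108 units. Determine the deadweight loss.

Competitive equilibrium: 140.2 − 0.2Q = 66.8 + 0.1Q → Q* = 244.6667, P* = 91.2667.
At Q = 108: demand price = 140.2 − 0.2·108 = 118.6; supply price = 66.8 + 0.1·108 = 77.6.
ΔQ = 244.6667 − 108 = 136.6667; wedge = 118.6 − 77.6 = 41.
Deadweight loss = ½ × 136.6667 × 41 = 2801.67.

2801.67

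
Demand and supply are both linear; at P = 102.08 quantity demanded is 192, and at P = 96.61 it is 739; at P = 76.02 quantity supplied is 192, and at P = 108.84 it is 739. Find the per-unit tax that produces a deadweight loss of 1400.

14

Demand slope = (96.61 − 102.08)/(739 − 192) = −0.01, so P = 104 − 0.01Q.
Supply slope = (108.84 − 76.02)/(739 − 192) = 0.06, so P = 64.5 + 0.06Q.
Competitive equilibrium: 104 − 0.01Q = 64.5 + 0.06Q → Q* = 564.2857, P* = 98.3571.
A tax t gives ΔQ = t/0.07 and wedge t, so DWL = t²/0.14.
t²/0.14 = 1400 → t² = 196 → t = 14.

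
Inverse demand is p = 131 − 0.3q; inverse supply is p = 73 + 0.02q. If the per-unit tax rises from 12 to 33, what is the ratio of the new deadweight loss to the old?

Competitive equilibrium: 131 − 0.3q = 73 + 0.02q → q* = 181.25, p* = 76.625.
For a per-unit tax t: Δq = t/0.32, so DWL = ½·t·(t/0.32) = t²/0.64.
At t = 12: DWL = 225. At t = 33: DWL = 1701.5625.
Ratio = (33/12)² = 7.5625.

7.5625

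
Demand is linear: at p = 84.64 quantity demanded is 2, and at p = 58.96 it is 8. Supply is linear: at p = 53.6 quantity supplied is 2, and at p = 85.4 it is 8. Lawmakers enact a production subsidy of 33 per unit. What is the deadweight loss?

Demand slope = (58.96 − 84.64)/(8 − 2) = −4.28, so p = 93.2 − 4.28q.
Supply slope = (85.4 − 53.6)/(8 − 2) = 5.3, so p = 43 + 5.3q.
Competitive equilibrium: 93.2 − 4.28q = 43 + 5.3q → q* = 5.2401, p* = 70.7724.
The subsidy lowers effective supply by 33: p = 10 + 5.3q.
New quantity: 93.2 − 4.28q = 10 + 5.3q → q' = 8.6848.
Overproduction Δq = 8.6848 − 5.2401 = 3.4447; wedge = subsidy = 33.
The triangle = ½ × 3.4447 × 33 = 56.84.

56.84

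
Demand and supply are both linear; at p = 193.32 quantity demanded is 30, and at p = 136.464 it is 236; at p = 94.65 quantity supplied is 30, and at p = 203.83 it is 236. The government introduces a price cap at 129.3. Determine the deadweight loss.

Demand slope = (136.464 − 193.32)/(236 − 30) = −0.276, so p = 201.6 − 0.276q.
Supply slope = (203.83 − 94.65)/(236 − 30) = 0.53, so p = 78.75 + 0.53q.
Competitive equilibrium: 201.6 − 0.276q = 78.75 + 0.53q → q* = 152.4194, p* = 159.5323.
At the ceiling p = 129.3, quantity supplied = (129.3 − 78.75)/0.53 = 95.3774.
Willingness to pay at q' = 95.3774: 201.6 − 0.276·95.3774 = 175.2758.
Δq = 152.4194 − 95.3774 = 57.042; wedge = 175.2758 − 129.3 = 45.9758.
The triangle = ½ × 57.042 × 45.9758 = 1311.28.

1311.28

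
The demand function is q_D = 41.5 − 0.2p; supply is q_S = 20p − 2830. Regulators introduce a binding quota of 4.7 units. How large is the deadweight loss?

In inverse form: demand p = 207.5 − 5q, supply p = 141.5 + 0.05q.
Competitive equilibrium: 207.5 − 5q = 141.5 + 0.05q → q* = 13.0693, p* = 142.1535.
At q = 4.7: demand price = 207.5 − 5·4.7 = 184; supply price = 141.5 + 0.05·4.7 = 141.735.
Δq = 13.0693 − 4.7 = 8.3693; wedge = 184 − 141.735 = 42.265.
The triangle = ½ × 8.3693 × 42.265 = 176.86.

176.86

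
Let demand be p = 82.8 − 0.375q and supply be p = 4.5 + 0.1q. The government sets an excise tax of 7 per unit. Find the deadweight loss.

51.58

Competitive equilibrium: 82.8 − 0.375q = 4.5 + 0.1q → q* = 164.8421, p* = 20.9842.
With the tax, the buyer price exceeds the seller price by 7: (82.8 − 0.375q) − (4.5 + 0.1q) = 7 → q' = 150.1053.
Δq = 164.8421 − 150.1053 = 14.7368; the wedge equals the tax, 7.
Welfare loss = ½ × 14.7368 × 7 = 51.58.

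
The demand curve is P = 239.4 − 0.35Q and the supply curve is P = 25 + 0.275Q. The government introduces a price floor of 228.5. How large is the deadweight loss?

30399.95

Competitive equilibrium: 239.4 − 0.35Q = 25 + 0.275Q → Q* = 343.04, P* = 119.336.
At the floor P = 228.5, quantity demanded = (239.4 − 228.5)/0.35 = 31.14286.
Sellers' marginal cost at Q' = 31.14286: 25 + 0.275·31.14286 = 33.56429.
ΔQ = 343.04 − 31.14286 = 311.89714; wedge = 228.5 − 33.56429 = 194.93571.
The triangle = ½ × 311.89714 × 194.93571 = 30399.95.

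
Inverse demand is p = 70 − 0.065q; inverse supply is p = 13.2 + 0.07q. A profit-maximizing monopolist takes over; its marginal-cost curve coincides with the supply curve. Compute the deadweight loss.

1262.12

Competitive equilibrium: 70 − 0.065q = 13.2 + 0.07q → q* = 420.7407, p* = 42.6519.
Marginal revenue: MR = 70 − 0.13q. Set MR = MC: 70 − 0.13q = 13.2 + 0.07q → q_m = 284.
Price p_m = 70 − 0.065·284 = 51.54; MC(q_m) = 13.2 + 0.07·284 = 33.08.
Competitive q* = 420.7407, so Δq = 136.7407; wedge = 51.54 − 33.08 = 18.46.
Deadweight loss = ½ × 136.7407 × 18.46 = 1262.12.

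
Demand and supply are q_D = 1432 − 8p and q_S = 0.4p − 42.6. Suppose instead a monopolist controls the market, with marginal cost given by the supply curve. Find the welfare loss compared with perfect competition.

2.07

In inverse form: demand p = 179 − 0.125q, supply p = 106.5 + 2.5q.
Competitive equilibrium: 179 − 0.125q = 106.5 + 2.5q → q* = 27.619, p* = 175.5476.
Marginal revenue: MR = 179 − 0.25q. Set MR = MC: 179 − 0.25q = 106.5 + 2.5q → q_m = 26.3636.
Price p_m = 179 − 0.125·26.3636 = 175.7046; MC(q_m) = 106.5 + 2.5·26.3636 = 172.409.
Competitive q* = 27.619, so Δq = 1.2554; wedge = 175.7046 − 172.409 = 3.2956.
Welfare loss = ½ × 1.2554 × 3.2956 = 2.07.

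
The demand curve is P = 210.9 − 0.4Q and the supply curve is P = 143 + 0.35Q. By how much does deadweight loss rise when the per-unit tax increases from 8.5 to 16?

122.50

Competitive equilibrium: 210.9 − 0.4Q = 143 + 0.35Q → Q* = 90.5333, P* = 174.6867.
For a per-unit tax t: ΔQ = t/0.75, so DWL = ½·t·(t/0.75) = t²/1.5.
At t = 8.5: DWL = 48.167. At t = 16: DWL = 170.667.
Increase = 170.667 − 48.167 = 122.50.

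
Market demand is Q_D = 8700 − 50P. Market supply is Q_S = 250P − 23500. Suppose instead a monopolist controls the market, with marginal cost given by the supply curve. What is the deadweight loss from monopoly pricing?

In inverse form: demand P = 174 − 0.02Q, supply P = 94 + 0.004Q.
Competitive equilibrium: 174 − 0.02Q = 94 + 0.004Q → Q* = 3333.333333, P* = 107.333333.
Marginal revenue: MR = 174 − 0.04Q. Set MR = MC: 174 − 0.04Q = 94 + 0.004Q → Q_m = 1818.181818.
Price P_m = 174 − 0.02·1818.181818 = 137.636364; MC(Q_m) = 94 + 0.004·1818.181818 = 101.272727.
Competitive Q* = 3333.333333, so ΔQ = 1515.151515; wedge = 137.636364 − 101.272727 = 36.363637.
Deadweight loss = ½ × 1515.151515 × 36.363637 = 27548.21.

27548.21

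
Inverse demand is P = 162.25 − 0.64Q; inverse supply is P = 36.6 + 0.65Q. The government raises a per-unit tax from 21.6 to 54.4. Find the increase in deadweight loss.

966.20

Competitive equilibrium: 162.25 − 0.64Q = 36.6 + 0.65Q → Q* = 97.4031, P* = 99.912.
For a per-unit tax t: ΔQ = t/1.29, so DWL = ½·t·(t/1.29) = t²/2.58.
At t = 21.6: DWL = 180.837. At t = 54.4: DWL = 1147.039.
Increase = 1147.039 − 180.837 = 966.20.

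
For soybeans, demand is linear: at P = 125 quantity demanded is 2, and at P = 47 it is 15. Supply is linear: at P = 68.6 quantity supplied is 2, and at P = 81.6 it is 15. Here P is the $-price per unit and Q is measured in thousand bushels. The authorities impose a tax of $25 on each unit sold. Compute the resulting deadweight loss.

$44.64 thousand

Demand slope = (47 − 125)/(15 − 2) = −6, so P = 137 − 6Q.
Supply slope = (81.6 − 68.6)/(15 − 2) = 1, so P = 66.6 + Q.
Competitive equilibrium: 137 − 6Q = 66.6 + Q → Q* = 10.0571, P* = 76.6571.
With the tax, the buyer price exceeds the seller price by 25: (137 − 6Q) − (66.6 + Q) = 25 → Q' = 6.4857.
ΔQ = 10.0571 − 6.4857 = 3.5714; the wedge equals the tax, 25.
Deadweight loss = ½ × 3.5714 × 25 = $44.64 thousand.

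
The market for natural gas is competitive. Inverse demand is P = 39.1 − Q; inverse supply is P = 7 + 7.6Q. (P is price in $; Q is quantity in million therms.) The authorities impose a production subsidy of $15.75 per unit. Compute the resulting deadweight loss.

Competitive equilibrium: 39.1 − Q = 7 + 7.6Q → Q* = 3.7326, P* = 35.3674.
The subsidy lowers effective supply by 15.75: P = 7.6Q − 8.75.
New quantity: 39.1 − Q = 7.6Q − 8.75 → Q' = 5.564.
Overproduction ΔQ = 5.564 − 3.7326 = 1.8314; wedge = subsidy = 15.75.
DWL = ½ × 1.8314 × 15.75 = $14.42 million.

$14.42 million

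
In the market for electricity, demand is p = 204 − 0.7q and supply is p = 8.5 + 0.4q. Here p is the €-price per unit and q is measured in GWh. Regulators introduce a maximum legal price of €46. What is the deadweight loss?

Competitive equilibrium: 204 − 0.7q = 8.5 + 0.4q → q* = 177.7273, p* = 79.5909.
At the ceiling p = 46, quantity supplied = (46 − 8.5)/0.4 = 93.75.
Willingness to pay at q' = 93.75: 204 − 0.7·93.75 = 138.375.
Δq = 177.7273 − 93.75 = 83.9773; wedge = 138.375 − 46 = 92.375.
The triangle = ½ × 83.9773 × 92.375 = €3878.70.

€3878.70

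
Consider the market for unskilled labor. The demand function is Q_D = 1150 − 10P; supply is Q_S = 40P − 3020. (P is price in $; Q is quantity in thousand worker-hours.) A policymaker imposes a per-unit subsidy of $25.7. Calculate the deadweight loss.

In inverse form: demand P = 115 − 0.1Q, supply P = 75.5 + 0.025Q.
Competitive equilibrium: 115 − 0.1Q = 75.5 + 0.025Q → Q* = 316, P* = 83.4.
The subsidy lowers effective supply by 25.7: P = 49.8 + 0.025Q.
New quantity: 115 − 0.1Q = 49.8 + 0.025Q → Q' = 521.6.
Overproduction ΔQ = 521.6 − 316 = 205.6; wedge = subsidy = 25.7.
DWL = ½ × 205.6 × 25.7 = $2641.96 thousand.

$2641.96 thousand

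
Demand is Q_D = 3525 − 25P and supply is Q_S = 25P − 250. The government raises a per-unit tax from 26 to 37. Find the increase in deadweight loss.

4331.25

In inverse form: demand P = 141 − 0.04Q, supply P = 10 + 0.04Q.
Competitive equilibrium: 141 − 0.04Q = 10 + 0.04Q → Q* = 1637.5, P* = 75.5.
For a per-unit tax t: ΔQ = t/0.08, so DWL = ½·t·(t/0.08) = t²/0.16.
At t = 26: DWL = 4225. At t = 37: DWL = 8556.25.
Increase = 8556.25 − 4225 = 4331.25.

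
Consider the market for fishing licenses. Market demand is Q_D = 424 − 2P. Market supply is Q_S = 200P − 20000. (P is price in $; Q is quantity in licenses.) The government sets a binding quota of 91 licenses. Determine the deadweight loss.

In inverse form: demand P = 212 − 0.5Q, supply P = 100 + 0.005Q.
Competitive equilibrium: 212 − 0.5Q = 100 + 0.005Q → Q* = 221.78218, P* = 101.10891.
At Q = 91: demand price = 212 − 0.5·91 = 166.5; supply price = 100 + 0.005·91 = 100.455.
ΔQ = 221.78218 − 91 = 130.78218; wedge = 166.5 − 100.455 = 66.045.
Deadweight loss = ½ × 130.78218 × 66.045 = $4318.75.

$4318.75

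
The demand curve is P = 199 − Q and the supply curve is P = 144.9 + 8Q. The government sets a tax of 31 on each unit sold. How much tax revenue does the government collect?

79.57

Competitive equilibrium: 199 − Q = 144.9 + 8Q → Q* = 6.0111, P* = 192.9889.
With the tax, the buyer price exceeds the seller price by 31: (199 − Q) − (144.9 + 8Q) = 31 → Q' = 2.5667.
Tax revenue = 31 × 2.5667 = 79.57.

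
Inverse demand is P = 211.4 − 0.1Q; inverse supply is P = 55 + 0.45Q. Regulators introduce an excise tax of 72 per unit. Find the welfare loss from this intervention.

Competitive equilibrium: 211.4 − 0.1Q = 55 + 0.45Q → Q* = 284.3636, P* = 182.9636.
With the tax, the buyer price exceeds the seller price by 72: (211.4 − 0.1Q) − (55 + 0.45Q) = 72 → Q' = 153.4545.
ΔQ = 284.3636 − 153.4545 = 130.9091; the wedge equals the tax, 72.
DWL = ½ × 130.9091 × 72 = 4712.73.

4712.73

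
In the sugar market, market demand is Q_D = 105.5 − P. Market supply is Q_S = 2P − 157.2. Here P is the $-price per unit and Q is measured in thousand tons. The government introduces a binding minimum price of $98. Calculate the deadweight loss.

$81.64 thousand

In inverse form: demand P = 105.5 − Q, supply P = 78.6 + 0.5Q.
Competitive equilibrium: 105.5 − Q = 78.6 + 0.5Q → Q* = 17.9333, P* = 87.5667.
At the floor P = 98, quantity demanded = (105.5 − 98)/1 = 7.5.
Sellers' marginal cost at Q' = 7.5: 78.6 + 0.5·7.5 = 82.35.
ΔQ = 17.9333 − 7.5 = 10.4333; wedge = 98 − 82.35 = 15.65.
Deadweight loss = ½ × 10.4333 × 15.65 = $81.64 thousand.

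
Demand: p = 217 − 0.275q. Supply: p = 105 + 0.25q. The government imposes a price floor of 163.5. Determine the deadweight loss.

Competitive equilibrium: 217 − 0.275q = 105 + 0.25q → q* = 213.3333, p* = 158.3333.
At the floor p = 163.5, quantity demanded = (217 − 163.5)/0.275 = 194.5455.
Sellers' marginal cost at q' = 194.5455: 105 + 0.25·194.5455 = 153.6364.
Δq = 213.3333 − 194.5455 = 18.7878; wedge = 163.5 − 153.6364 = 9.8636.
DWL = ½ × 18.7878 × 9.8636 = 92.66.

92.66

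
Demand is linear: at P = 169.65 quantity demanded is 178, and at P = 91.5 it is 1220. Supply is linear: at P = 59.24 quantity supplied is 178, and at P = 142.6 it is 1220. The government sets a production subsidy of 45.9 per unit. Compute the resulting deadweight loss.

6796.16

Demand slope = (91.5 − 169.65)/(1220 − 178) = −0.075, so P = 183 − 0.075Q.
Supply slope = (142.6 − 59.24)/(1220 − 178) = 0.08, so P = 45 + 0.08Q.
Competitive equilibrium: 183 − 0.075Q = 45 + 0.08Q → Q* = 890.3226, P* = 116.2258.
The subsidy lowers effective supply by 45.9: P = 0.08Q − 0.9.
New quantity: 183 − 0.075Q = 0.08Q − 0.9 → Q' = 1186.4516.
Overproduction ΔQ = 1186.4516 − 890.3226 = 296.129; wedge = subsidy = 45.9.
Welfare loss = ½ × 296.129 × 45.9 = 6796.16.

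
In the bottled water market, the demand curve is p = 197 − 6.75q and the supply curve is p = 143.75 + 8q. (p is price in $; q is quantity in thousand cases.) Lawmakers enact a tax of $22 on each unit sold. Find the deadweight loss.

Competitive equilibrium: 197 − 6.75q = 143.75 + 8q → q* = 3.6102, p* = 172.6314.
With the tax, the buyer price exceeds the seller price by 22: (197 − 6.75q) − (143.75 + 8q) = 22 → q' = 2.1186.
Δq = 3.6102 − 2.1186 = 1.4916; the wedge equals the tax, 22.
DWL = ½ × 1.4916 × 22 = $16.41 thousand.

$16.41 thousand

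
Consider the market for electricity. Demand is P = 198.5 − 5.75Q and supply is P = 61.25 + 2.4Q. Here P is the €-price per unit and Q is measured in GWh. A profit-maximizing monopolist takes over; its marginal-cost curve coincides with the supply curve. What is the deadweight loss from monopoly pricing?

€197.76

Competitive equilibrium: 198.5 − 5.75Q = 61.25 + 2.4Q → Q* = 16.8405, P* = 101.6672.
Marginal revenue: MR = 198.5 − 11.5Q. Set MR = MC: 198.5 − 11.5Q = 61.25 + 2.4Q → Q_m = 9.8741.
Price P_m = 198.5 − 5.75·9.8741 = 141.7239; MC(Q_m) = 61.25 + 2.4·9.8741 = 84.9478.
Competitive Q* = 16.8405, so ΔQ = 6.9664; wedge = 141.7239 − 84.9478 = 56.7761.
The triangle = ½ × 6.9664 × 56.7761 = €197.76.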